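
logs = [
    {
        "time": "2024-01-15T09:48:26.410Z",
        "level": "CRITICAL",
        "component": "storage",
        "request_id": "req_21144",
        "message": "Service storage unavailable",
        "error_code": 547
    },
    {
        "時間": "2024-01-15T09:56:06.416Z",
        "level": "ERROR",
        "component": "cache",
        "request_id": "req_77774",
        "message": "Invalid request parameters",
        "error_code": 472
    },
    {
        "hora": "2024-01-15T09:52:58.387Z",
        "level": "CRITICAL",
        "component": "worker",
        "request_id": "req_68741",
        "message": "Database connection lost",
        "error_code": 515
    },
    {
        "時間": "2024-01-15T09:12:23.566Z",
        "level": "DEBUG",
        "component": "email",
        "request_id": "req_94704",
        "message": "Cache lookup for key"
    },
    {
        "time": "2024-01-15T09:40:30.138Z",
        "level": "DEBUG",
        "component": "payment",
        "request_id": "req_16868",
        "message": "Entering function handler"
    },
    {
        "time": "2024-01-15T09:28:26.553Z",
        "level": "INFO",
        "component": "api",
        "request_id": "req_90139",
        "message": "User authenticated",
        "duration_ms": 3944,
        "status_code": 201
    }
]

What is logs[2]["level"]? "CRITICAL"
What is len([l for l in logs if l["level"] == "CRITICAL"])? 2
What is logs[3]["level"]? "DEBUG"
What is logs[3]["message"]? "Cache lookup for key"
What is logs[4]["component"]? "payment"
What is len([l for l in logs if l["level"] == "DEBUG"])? 2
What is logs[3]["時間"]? "2024-01-15T09:12:23.566Z"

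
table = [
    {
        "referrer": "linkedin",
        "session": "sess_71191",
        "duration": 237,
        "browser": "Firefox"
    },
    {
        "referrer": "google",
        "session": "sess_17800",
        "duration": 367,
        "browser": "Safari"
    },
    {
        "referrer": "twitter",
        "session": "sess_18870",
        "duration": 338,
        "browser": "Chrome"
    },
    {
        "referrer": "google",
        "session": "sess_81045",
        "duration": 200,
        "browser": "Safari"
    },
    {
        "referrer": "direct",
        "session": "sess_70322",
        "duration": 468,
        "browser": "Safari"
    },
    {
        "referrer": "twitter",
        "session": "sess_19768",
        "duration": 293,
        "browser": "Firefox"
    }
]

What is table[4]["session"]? "sess_70322"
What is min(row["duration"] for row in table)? 200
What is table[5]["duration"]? 293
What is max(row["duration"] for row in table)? 468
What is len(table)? 6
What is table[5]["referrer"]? "twitter"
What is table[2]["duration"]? 338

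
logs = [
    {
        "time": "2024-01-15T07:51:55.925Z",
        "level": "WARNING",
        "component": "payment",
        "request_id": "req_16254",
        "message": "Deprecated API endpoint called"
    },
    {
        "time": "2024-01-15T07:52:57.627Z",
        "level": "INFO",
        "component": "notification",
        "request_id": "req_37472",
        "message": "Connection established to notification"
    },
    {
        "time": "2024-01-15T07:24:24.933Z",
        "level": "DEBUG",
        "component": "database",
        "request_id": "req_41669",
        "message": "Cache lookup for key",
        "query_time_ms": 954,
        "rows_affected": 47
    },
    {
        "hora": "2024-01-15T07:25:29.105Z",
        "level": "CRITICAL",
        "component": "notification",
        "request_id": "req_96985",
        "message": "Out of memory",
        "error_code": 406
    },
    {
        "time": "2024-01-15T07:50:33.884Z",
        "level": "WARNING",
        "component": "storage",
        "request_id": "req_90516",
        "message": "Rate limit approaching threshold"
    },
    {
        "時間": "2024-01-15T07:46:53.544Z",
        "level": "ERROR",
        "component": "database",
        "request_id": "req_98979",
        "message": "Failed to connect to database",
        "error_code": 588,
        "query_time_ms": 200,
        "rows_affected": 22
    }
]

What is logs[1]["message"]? "Connection established to notification"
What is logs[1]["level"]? "INFO"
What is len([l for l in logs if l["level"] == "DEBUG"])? 1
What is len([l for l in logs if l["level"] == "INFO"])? 1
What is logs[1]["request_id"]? "req_37472"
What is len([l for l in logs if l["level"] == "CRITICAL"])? 1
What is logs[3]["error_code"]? 406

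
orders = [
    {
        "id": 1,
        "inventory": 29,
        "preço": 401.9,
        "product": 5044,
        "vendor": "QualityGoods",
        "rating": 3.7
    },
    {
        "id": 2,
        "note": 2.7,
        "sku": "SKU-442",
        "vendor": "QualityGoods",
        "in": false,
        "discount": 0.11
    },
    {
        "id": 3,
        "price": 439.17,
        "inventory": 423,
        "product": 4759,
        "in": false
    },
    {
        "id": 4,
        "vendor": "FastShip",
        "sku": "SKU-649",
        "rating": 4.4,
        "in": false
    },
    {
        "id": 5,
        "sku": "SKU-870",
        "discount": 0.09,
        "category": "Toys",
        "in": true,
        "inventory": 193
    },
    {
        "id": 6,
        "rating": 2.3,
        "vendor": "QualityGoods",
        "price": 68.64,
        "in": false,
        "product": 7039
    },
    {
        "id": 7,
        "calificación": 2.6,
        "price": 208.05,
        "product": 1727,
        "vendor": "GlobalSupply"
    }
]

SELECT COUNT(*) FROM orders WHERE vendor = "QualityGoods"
3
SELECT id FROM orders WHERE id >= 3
[3, 4, 5, 6, 7]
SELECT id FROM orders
[1, 2, 3, 4, 5, 6, 7]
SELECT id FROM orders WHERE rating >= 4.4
[4]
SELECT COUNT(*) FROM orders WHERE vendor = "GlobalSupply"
1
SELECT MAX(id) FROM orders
7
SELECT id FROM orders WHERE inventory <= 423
[1, 3, 5]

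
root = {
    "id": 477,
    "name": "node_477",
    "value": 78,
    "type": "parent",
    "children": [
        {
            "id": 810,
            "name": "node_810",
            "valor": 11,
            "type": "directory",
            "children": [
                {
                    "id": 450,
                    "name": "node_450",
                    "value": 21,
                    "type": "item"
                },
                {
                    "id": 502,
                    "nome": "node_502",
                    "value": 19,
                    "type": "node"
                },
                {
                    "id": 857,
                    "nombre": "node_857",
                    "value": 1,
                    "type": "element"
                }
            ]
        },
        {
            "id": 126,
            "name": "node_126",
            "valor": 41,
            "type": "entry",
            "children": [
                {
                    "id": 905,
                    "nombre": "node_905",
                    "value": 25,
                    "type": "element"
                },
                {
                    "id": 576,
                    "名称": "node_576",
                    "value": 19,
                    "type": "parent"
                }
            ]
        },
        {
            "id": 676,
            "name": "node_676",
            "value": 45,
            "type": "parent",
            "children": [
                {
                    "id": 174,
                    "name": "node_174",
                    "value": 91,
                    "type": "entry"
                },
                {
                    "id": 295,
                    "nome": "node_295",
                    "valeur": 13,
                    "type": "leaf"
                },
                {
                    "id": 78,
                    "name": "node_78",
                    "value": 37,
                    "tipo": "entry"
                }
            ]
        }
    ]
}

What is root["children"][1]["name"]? "node_126"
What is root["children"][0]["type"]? "directory"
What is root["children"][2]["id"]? 676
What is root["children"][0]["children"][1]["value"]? 19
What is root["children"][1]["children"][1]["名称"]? "node_576"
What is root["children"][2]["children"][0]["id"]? 174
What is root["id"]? 477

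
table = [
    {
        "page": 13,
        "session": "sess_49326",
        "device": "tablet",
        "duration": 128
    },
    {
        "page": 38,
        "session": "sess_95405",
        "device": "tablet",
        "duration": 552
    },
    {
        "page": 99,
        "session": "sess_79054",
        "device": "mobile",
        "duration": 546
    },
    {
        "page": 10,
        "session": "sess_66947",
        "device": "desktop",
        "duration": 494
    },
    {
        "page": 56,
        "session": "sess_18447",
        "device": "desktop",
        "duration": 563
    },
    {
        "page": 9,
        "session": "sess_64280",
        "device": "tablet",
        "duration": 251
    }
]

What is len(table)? 6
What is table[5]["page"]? 9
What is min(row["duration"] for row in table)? 128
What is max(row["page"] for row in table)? 99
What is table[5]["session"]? "sess_64280"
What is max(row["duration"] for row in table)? 563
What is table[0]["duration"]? 128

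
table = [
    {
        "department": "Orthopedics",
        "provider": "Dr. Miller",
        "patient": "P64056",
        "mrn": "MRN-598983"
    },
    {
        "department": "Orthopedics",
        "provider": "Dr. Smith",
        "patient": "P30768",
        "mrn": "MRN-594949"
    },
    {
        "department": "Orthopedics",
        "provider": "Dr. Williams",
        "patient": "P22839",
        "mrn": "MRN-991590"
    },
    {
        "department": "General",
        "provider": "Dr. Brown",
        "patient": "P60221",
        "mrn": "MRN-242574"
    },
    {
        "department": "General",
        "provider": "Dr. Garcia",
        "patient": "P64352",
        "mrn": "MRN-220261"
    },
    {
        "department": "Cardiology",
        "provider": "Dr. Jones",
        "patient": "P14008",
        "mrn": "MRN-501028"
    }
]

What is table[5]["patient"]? "P14008"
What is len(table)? 6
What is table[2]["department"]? "Orthopedics"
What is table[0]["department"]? "Orthopedics"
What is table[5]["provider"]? "Dr. Jones"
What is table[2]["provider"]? "Dr. Williams"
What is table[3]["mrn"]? "MRN-242574"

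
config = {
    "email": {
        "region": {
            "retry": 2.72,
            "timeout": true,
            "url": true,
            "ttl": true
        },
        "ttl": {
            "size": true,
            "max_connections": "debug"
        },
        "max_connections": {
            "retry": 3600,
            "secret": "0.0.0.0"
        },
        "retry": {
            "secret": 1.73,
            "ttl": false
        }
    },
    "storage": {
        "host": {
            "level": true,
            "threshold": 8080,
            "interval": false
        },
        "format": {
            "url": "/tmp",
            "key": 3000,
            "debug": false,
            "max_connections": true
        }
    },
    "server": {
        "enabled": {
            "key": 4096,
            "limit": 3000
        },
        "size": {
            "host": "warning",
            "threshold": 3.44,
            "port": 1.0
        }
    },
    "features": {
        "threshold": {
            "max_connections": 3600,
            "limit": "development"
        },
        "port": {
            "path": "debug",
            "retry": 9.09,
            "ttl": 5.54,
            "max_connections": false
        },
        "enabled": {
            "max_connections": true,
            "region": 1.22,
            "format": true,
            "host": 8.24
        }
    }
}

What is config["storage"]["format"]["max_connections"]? True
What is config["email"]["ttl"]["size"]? True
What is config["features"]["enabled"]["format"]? True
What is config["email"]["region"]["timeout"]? True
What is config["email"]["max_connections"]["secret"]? "0.0.0.0"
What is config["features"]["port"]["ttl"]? 5.54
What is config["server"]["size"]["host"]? "warning"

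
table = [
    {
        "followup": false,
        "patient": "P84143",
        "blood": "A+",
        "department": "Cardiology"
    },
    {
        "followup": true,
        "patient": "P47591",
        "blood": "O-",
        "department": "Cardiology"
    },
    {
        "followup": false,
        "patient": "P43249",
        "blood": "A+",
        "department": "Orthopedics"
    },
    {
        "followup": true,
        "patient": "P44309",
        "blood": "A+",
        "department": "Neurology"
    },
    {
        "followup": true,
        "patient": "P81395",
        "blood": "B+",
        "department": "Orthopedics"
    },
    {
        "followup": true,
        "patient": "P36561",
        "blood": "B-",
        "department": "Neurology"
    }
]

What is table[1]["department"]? "Cardiology"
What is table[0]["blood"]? "A+"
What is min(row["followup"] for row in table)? False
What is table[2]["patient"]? "P43249"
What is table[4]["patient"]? "P81395"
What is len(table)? 6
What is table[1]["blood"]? "O-"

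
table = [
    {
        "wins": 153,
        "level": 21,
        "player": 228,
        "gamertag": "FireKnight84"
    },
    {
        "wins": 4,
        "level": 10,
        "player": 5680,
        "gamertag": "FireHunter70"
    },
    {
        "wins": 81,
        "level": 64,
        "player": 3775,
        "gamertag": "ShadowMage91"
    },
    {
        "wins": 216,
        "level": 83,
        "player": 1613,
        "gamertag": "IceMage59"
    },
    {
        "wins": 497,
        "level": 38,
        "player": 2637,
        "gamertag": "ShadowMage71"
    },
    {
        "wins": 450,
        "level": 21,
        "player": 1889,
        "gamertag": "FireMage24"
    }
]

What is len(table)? 6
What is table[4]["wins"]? 497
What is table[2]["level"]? 64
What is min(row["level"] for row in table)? 10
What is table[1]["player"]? 5680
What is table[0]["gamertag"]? "FireKnight84"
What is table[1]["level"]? 10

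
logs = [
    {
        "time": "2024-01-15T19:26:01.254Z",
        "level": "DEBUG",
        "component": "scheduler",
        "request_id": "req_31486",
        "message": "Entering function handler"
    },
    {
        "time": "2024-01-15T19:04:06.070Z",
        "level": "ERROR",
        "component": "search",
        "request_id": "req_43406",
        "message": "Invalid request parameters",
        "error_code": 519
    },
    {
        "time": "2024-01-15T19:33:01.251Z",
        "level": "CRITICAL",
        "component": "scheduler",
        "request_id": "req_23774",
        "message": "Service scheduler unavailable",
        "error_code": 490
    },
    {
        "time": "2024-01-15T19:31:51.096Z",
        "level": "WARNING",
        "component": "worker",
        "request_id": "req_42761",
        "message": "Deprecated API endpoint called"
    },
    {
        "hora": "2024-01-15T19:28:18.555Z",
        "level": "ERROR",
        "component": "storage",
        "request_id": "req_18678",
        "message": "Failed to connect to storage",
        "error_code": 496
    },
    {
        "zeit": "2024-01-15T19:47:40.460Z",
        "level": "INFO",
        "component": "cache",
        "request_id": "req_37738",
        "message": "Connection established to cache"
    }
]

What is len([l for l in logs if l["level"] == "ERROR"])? 2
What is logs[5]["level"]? "INFO"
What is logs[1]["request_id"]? "req_43406"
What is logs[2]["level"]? "CRITICAL"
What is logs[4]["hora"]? "2024-01-15T19:28:18.555Z"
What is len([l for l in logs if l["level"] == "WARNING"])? 1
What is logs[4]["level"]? "ERROR"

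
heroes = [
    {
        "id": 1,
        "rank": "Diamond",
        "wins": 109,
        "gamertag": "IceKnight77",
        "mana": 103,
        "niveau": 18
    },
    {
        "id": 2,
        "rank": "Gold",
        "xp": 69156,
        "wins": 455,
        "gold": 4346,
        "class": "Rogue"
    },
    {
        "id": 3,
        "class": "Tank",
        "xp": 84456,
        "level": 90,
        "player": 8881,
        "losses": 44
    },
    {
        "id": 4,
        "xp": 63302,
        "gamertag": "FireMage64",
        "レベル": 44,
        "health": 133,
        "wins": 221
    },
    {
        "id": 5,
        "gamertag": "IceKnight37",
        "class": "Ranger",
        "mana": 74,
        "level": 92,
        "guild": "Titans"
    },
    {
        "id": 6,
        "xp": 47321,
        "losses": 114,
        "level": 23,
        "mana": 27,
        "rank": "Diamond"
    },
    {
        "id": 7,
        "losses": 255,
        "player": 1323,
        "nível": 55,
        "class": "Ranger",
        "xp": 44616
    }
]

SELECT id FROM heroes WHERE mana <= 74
[5, 6]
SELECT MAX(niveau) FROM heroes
18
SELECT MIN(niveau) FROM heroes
18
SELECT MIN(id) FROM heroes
1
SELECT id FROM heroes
[1, 2, 3, 4, 5, 6, 7]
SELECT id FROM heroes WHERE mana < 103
[5, 6]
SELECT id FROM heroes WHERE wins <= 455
[1, 2, 4]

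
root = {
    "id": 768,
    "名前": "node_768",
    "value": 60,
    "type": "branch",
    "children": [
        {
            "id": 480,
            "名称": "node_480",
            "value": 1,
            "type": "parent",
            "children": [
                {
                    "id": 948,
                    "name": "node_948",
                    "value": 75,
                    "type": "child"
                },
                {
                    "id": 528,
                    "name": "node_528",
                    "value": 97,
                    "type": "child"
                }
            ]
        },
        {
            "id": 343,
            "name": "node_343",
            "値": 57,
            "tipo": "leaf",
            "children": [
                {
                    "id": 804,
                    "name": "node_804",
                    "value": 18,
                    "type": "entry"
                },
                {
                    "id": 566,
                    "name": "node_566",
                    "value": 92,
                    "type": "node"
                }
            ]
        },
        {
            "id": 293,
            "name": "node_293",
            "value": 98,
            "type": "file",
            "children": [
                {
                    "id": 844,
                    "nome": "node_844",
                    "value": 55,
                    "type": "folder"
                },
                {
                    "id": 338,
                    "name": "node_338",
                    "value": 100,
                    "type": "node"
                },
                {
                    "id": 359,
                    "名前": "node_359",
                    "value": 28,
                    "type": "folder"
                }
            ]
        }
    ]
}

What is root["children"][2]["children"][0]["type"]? "folder"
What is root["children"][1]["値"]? 57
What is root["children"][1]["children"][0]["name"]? "node_804"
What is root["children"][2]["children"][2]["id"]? 359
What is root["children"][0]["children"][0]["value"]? 75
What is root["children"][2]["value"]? 98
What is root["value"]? 60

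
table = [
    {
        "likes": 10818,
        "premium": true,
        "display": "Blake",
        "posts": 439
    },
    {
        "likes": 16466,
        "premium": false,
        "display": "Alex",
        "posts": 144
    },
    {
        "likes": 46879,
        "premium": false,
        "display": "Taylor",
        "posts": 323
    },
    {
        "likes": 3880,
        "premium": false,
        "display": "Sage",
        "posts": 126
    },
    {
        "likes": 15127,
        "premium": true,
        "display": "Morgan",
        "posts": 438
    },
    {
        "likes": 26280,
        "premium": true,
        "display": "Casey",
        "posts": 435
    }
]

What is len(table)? 6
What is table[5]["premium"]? True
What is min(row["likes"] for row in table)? 3880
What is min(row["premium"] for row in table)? False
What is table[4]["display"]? "Morgan"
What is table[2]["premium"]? False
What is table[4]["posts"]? 438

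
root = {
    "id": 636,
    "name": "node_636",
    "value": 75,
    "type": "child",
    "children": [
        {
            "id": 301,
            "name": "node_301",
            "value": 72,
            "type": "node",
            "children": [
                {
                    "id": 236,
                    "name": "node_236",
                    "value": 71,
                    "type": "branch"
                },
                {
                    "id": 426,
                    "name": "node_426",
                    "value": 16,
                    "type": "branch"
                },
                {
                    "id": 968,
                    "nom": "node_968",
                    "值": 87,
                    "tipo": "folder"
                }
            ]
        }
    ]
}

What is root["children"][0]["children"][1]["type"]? "branch"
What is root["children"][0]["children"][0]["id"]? 236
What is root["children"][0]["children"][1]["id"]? 426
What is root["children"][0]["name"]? "node_301"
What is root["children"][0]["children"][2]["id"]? 968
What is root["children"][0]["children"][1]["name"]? "node_426"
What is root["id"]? 636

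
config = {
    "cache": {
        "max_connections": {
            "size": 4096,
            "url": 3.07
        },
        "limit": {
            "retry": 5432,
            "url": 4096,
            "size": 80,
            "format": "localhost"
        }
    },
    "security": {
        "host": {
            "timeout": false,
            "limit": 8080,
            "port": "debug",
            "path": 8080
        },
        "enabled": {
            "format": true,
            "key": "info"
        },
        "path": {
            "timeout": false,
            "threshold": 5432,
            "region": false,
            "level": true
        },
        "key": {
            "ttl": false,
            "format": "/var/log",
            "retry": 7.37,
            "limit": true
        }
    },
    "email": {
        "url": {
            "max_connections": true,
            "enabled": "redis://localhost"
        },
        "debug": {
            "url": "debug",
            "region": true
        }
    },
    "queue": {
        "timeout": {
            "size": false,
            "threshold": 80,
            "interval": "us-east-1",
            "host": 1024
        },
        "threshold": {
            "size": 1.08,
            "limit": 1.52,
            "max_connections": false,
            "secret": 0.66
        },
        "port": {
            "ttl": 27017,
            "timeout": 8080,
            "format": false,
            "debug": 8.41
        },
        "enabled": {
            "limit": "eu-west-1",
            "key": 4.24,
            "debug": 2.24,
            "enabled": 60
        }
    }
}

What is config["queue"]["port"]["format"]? False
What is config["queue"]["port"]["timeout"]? 8080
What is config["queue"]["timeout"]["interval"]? "us-east-1"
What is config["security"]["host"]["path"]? 8080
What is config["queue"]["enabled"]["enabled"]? 60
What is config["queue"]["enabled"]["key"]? 4.24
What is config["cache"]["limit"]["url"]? 4096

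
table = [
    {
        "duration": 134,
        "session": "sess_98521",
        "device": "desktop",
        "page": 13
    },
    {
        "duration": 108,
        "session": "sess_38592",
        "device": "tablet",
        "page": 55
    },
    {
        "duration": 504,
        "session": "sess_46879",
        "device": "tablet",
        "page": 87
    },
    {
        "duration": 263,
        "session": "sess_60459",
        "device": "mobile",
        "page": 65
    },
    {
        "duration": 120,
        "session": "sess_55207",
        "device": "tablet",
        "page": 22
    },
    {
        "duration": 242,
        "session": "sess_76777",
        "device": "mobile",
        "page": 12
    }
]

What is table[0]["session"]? "sess_98521"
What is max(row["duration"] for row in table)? 504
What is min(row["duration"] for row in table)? 108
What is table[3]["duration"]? 263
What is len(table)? 6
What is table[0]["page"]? 13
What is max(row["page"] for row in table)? 87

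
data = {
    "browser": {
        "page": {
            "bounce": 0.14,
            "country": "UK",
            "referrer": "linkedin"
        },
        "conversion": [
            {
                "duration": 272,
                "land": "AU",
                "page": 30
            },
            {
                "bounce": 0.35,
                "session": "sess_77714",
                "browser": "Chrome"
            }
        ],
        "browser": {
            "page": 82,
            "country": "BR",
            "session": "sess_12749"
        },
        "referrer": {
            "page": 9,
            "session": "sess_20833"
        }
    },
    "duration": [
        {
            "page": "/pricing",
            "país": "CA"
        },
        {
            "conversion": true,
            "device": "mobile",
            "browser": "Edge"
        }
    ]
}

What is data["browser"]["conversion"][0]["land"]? "AU"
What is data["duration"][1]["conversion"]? True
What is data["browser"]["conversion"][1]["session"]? "sess_77714"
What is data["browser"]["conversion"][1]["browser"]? "Chrome"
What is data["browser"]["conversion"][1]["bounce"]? 0.35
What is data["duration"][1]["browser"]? "Edge"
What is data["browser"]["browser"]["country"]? "BR"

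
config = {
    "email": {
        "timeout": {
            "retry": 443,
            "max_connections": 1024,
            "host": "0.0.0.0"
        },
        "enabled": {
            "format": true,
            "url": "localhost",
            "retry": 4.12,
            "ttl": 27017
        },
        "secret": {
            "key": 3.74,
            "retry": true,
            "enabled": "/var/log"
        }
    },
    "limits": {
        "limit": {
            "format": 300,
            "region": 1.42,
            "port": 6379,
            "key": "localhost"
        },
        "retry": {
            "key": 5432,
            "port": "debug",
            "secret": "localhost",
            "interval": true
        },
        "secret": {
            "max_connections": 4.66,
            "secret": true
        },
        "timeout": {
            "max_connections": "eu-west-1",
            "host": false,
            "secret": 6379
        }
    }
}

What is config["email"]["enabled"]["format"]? True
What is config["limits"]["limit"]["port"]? 6379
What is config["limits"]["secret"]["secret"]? True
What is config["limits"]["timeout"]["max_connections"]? "eu-west-1"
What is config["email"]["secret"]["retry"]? True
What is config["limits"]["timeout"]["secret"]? 6379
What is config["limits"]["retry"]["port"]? "debug"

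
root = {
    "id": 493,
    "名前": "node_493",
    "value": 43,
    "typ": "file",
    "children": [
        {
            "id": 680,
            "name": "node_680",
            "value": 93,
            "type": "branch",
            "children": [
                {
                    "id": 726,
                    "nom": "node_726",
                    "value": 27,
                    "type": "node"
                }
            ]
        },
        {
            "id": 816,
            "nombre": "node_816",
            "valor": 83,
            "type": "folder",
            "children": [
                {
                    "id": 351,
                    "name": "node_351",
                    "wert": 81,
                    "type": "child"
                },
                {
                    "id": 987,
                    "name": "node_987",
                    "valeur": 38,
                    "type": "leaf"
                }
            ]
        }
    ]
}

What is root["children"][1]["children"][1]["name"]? "node_987"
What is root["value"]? 43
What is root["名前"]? "node_493"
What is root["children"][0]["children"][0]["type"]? "node"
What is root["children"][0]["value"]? 93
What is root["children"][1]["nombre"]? "node_816"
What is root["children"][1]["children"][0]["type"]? "child"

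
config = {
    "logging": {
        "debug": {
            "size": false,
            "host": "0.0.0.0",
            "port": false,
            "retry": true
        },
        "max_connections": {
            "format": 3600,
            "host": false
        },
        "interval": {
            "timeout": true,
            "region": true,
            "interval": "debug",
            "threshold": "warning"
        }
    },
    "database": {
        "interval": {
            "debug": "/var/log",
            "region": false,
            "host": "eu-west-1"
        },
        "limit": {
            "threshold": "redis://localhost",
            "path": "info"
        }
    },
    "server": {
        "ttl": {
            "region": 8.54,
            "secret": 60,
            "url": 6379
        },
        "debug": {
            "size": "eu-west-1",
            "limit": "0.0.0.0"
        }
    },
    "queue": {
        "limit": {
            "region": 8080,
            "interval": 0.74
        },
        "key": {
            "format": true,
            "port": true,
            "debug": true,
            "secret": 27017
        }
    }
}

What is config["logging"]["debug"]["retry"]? True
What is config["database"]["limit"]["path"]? "info"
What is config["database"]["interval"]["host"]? "eu-west-1"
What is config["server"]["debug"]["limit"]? "0.0.0.0"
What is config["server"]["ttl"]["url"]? 6379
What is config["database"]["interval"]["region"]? False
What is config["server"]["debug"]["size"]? "eu-west-1"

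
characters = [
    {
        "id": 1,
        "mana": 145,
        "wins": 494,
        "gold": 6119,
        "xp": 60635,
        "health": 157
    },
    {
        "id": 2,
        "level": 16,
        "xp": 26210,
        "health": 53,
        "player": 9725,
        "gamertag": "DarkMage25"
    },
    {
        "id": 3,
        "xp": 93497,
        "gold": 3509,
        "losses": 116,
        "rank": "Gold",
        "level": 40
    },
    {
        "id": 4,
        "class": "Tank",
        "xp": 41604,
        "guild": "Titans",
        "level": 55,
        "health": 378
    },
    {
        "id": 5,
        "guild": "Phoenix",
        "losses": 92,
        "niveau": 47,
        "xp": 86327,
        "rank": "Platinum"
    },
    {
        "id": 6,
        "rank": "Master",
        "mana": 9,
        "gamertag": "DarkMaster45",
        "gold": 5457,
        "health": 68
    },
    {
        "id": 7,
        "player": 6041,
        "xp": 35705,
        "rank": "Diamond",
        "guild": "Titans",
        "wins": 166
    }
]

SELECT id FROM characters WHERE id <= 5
[1, 2, 3, 4, 5]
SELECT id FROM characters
[1, 2, 3, 4, 5, 6, 7]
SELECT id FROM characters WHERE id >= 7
[7]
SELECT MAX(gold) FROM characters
6119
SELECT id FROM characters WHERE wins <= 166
[7]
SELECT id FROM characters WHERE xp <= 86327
[1, 2, 4, 5, 7]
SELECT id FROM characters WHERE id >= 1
[1, 2, 3, 4, 5, 6, 7]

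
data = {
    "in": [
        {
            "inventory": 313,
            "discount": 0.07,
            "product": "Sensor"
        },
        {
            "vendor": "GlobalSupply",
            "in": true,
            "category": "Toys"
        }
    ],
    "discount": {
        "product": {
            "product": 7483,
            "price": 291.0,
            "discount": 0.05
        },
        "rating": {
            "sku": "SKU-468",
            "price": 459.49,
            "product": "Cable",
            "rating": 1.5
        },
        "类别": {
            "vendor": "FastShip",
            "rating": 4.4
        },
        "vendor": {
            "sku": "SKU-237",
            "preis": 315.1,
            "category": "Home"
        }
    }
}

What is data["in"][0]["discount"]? 0.07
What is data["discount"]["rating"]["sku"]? "SKU-468"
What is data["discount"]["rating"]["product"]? "Cable"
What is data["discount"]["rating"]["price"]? 459.49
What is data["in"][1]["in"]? True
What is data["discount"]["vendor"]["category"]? "Home"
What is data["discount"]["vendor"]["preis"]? 315.1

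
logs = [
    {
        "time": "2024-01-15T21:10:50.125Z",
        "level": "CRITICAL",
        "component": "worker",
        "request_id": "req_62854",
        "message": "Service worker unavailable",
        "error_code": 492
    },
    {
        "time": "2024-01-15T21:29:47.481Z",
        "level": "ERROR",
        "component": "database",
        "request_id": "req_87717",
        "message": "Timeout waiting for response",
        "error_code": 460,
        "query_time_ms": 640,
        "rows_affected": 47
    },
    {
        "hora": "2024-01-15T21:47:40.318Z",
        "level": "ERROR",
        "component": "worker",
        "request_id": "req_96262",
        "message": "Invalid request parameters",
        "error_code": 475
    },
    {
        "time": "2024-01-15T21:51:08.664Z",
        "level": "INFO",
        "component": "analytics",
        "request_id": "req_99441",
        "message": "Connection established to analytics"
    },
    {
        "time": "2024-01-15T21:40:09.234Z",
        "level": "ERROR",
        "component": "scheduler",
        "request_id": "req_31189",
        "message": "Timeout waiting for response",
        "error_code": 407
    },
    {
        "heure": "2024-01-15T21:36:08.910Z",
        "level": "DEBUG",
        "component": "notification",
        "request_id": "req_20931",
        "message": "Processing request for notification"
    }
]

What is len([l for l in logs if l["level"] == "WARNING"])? 0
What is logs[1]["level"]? "ERROR"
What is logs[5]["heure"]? "2024-01-15T21:36:08.910Z"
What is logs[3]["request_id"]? "req_99441"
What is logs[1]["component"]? "database"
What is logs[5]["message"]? "Processing request for notification"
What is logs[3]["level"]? "INFO"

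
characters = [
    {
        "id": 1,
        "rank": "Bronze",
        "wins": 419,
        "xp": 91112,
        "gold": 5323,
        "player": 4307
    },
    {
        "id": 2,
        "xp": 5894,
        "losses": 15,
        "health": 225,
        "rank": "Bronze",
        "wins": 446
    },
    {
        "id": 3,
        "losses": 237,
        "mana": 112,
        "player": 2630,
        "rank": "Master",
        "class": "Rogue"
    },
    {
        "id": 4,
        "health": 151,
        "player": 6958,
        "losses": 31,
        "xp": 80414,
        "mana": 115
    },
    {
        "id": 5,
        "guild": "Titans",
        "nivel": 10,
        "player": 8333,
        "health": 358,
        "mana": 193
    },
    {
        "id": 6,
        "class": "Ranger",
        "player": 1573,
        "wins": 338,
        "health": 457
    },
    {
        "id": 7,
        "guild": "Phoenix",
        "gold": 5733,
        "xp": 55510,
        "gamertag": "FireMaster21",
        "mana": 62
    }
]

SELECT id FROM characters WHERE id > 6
[7]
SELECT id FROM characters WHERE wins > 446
[]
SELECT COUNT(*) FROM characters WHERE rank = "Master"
1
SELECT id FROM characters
[1, 2, 3, 4, 5, 6, 7]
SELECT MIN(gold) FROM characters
5323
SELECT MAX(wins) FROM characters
446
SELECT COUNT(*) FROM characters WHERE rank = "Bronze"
2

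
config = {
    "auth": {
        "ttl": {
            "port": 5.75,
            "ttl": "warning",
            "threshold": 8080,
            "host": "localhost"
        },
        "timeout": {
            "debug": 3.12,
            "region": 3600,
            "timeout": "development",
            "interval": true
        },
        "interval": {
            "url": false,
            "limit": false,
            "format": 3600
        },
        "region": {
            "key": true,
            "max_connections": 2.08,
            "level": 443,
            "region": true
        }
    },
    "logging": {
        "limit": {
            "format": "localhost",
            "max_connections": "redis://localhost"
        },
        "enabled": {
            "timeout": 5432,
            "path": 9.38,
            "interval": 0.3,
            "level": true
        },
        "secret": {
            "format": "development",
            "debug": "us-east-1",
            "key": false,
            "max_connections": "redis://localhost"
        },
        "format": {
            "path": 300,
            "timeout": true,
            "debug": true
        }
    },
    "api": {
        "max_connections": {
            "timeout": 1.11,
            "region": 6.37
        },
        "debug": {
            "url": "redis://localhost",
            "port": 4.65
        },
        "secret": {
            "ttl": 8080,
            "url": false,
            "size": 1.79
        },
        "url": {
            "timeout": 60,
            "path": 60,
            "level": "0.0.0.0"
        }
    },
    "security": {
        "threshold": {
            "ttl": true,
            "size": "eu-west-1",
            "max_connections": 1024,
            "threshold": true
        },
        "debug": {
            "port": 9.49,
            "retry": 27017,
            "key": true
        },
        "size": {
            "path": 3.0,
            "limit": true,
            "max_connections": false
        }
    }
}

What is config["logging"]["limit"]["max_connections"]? "redis://localhost"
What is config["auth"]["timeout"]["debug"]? 3.12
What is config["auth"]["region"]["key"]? True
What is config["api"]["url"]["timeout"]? 60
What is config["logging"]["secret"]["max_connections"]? "redis://localhost"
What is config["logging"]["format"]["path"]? 300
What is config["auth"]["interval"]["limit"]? False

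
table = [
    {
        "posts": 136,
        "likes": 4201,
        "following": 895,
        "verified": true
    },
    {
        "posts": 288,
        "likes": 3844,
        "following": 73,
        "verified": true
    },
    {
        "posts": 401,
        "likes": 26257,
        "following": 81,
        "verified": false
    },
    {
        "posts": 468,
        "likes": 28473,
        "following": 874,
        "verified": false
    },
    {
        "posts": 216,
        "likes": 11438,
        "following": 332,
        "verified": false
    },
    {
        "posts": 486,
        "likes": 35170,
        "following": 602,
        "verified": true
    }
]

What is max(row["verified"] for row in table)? True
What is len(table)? 6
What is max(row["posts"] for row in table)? 486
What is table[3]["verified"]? False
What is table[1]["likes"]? 3844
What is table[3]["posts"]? 468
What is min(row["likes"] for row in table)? 3844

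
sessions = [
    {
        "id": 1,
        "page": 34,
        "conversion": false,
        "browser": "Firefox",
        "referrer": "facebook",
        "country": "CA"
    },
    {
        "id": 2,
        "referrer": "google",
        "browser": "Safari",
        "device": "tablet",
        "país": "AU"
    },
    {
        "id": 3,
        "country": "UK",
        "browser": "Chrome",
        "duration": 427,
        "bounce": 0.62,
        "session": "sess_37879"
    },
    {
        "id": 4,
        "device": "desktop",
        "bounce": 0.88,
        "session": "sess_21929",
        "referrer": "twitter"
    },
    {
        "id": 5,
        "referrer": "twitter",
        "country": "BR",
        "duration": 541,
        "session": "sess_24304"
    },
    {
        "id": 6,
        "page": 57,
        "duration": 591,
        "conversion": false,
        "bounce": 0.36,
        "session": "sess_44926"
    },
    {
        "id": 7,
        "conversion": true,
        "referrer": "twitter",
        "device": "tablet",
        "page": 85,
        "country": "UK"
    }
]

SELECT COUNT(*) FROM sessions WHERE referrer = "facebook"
1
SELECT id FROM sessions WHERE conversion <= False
[1, 6]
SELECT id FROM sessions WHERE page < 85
[1, 6]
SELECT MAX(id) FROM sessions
7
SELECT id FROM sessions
[1, 2, 3, 4, 5, 6, 7]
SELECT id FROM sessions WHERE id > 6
[7]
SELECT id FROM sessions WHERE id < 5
[1, 2, 3, 4]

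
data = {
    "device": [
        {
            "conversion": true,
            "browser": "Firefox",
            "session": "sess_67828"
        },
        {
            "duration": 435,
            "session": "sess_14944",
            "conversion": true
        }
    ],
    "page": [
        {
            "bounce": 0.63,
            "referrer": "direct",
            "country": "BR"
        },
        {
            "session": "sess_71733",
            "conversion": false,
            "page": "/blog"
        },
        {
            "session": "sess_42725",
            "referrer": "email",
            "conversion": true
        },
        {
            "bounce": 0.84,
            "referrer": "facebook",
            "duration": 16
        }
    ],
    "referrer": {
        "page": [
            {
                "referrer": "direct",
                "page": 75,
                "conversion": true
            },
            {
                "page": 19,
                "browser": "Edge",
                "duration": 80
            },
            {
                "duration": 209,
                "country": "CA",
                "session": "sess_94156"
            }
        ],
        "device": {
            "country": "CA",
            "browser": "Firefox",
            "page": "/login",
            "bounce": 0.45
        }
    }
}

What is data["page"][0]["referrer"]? "direct"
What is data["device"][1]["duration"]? 435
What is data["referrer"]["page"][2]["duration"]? 209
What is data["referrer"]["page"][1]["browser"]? "Edge"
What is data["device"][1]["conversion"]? True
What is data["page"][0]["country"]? "BR"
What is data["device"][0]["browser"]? "Firefox"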